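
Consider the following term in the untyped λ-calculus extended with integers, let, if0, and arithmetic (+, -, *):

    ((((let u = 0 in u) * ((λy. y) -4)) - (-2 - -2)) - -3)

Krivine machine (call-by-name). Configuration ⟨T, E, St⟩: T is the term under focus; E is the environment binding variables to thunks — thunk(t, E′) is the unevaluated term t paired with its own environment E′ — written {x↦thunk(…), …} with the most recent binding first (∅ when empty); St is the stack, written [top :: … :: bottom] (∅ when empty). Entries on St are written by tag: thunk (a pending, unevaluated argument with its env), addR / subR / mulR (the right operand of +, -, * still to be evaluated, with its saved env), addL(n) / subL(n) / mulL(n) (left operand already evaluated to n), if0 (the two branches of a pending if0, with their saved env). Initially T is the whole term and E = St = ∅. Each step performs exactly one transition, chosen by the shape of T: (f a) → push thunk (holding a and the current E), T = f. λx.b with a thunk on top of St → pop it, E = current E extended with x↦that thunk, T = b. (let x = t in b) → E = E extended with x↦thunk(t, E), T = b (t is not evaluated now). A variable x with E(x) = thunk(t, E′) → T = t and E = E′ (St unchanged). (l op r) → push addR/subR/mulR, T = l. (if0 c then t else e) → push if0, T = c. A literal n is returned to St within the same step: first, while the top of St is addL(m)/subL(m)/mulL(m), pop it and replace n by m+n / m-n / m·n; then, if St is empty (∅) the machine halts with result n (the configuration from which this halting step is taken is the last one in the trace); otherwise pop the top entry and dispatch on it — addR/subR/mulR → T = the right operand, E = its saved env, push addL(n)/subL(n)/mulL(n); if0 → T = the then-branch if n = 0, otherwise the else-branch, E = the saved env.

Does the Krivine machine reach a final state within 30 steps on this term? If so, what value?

t=0: <T=((((let u = 0 in u) * ((λy. y) -4)) - (-2 - -2)) - -3), E=∅, St=∅>
t=1: <T=(((let u = 0 in u) * ((λy. y) -4)) - (-2 - -2)), E=∅, St=[subR]>
t=2: <T=((let u = 0 in u) * ((λy. y) -4)), E=∅, St=[subR :: subR]>
t=3: <T=(let u = 0 in u), E=∅, St=[mulR :: subR :: subR]>
t=4: <T=u, E={u↦thunk(0, ∅)}, St=[mulR :: subR :: subR]>
t=5: <T=0, E=∅, St=[mulR :: subR :: subR]>
t=6: <T=((λy. y) -4), E=∅, St=[mulL(0) :: subR :: subR]>
t=7: <T=(λy. y), E=∅, St=[thunk :: mulL(0) :: subR :: subR]>
t=8: <T=y, E={y↦thunk(-4, ∅)}, St=[mulL(0) :: subR :: subR]>
t=9: <T=-4, E=∅, St=[mulL(0) :: subR :: subR]>
t=10: <T=(-2 - -2), E=∅, St=[subL(0) :: subR]>
t=11: <T=-2, E=∅, St=[subR :: subL(0) :: subR]>
t=12: <T=-2, E=∅, St=[subL(-2) :: subL(0) :: subR]>
t=13: <T=-3, E=∅, St=[subL(0)]>
→ final value 3

Answer: 3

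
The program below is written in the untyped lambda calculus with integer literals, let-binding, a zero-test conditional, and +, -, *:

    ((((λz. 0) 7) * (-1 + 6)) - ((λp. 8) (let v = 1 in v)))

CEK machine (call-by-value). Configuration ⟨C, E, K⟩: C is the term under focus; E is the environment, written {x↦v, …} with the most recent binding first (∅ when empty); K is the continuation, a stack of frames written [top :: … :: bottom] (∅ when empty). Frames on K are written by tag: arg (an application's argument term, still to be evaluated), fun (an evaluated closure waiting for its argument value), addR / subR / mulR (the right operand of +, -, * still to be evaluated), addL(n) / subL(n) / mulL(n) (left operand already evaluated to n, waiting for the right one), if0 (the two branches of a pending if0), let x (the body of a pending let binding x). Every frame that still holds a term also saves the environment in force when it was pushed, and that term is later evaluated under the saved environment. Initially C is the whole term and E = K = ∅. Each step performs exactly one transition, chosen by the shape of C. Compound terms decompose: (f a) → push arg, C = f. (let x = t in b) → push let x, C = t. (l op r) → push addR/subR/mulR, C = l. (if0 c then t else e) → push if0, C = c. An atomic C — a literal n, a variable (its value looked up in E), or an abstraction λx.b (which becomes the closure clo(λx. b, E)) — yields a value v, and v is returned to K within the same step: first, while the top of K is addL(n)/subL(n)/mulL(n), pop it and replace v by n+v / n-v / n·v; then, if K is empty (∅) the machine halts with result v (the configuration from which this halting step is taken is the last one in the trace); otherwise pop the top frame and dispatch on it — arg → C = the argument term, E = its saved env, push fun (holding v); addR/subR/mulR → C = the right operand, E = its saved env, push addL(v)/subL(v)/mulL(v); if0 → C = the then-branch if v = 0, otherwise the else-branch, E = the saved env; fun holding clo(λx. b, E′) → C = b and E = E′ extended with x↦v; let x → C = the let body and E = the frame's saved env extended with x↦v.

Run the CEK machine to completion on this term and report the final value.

t=0: [C=((((λz. 0) 7) * (-1 + 6)) - ((λp. 8) (let v = 1 in v))) | E=∅ | K=∅]
t=1: [C=(((λz. 0) 7) * (-1 + 6)) | E=∅ | K=[subR]]
t=2: [C=((λz. 0) 7) | E=∅ | K=[mulR :: subR]]
t=3: [C=(λz. 0) | E=∅ | K=[arg :: mulR :: subR]]
t=4: [C=7 | E=∅ | K=[fun :: mulR :: subR]]
t=5: [C=0 | E={z↦7} | K=[mulR :: subR]]
t=6: [C=(-1 + 6) | E=∅ | K=[mulL(0) :: subR]]
t=7: [C=-1 | E=∅ | K=[addR :: mulL(0) :: subR]]
t=8: [C=6 | E=∅ | K=[addL(-1) :: mulL(0) :: subR]]
t=9: [C=((λp. 8) (let v = 1 in v)) | E=∅ | K=[subL(0)]]
t=10: [C=(λp. 8) | E=∅ | K=[arg :: subL(0)]]
t=11: [C=(let v = 1 in v) | E=∅ | K=[fun :: subL(0)]]
t=12: [C=1 | E=∅ | K=[let v :: fun :: subL(0)]]
t=13: [C=v | E={v↦1} | K=[fun :: subL(0)]]
t=14: [C=8 | E={p↦1} | K=[subL(0)]]
→ final value -8

Answer: -8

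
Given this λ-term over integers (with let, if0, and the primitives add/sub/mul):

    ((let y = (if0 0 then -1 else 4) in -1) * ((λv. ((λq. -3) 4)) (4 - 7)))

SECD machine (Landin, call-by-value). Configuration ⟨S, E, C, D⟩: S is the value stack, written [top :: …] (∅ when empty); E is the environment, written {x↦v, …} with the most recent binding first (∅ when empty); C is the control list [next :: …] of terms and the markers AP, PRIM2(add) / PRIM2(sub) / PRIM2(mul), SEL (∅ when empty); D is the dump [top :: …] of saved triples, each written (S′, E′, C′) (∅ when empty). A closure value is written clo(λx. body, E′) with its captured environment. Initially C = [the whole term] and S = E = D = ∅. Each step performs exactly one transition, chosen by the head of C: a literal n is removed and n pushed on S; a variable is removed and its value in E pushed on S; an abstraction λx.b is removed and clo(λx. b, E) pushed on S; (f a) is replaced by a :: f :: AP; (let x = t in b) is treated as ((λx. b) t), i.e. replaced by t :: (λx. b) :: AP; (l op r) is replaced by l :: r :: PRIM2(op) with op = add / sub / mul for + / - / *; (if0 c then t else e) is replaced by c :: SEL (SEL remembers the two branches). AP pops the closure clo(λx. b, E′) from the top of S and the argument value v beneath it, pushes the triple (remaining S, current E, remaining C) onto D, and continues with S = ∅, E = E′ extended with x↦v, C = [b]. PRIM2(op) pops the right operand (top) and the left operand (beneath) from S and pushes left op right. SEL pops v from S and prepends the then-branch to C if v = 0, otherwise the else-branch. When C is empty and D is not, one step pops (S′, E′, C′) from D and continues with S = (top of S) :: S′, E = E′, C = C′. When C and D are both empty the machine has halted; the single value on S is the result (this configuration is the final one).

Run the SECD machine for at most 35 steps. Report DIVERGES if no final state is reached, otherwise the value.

Answer: 3

Execution trace:
step 0: <S=∅, E=∅, C=[((let y = (if0 0 then -1 else 4) in -1) * ((λv. ((λq. -3) 4)) (4 - 7)))], D=∅>
step 1: <S=∅, E=∅, C=[(let y = (if0 0 then -1 else 4) in -1) :: ((λv. ((λq. -3) 4)) (4 - 7)) :: PRIM2(mul)], D=∅>
step 2: <S=∅, E=∅, C=[(if0 0 then -1 else 4) :: (λy. -1) :: AP :: ((λv. ((λq. -3) 4)) (4 - 7)) :: PRIM2(mul)], D=∅>
step 3: <S=∅, E=∅, C=[0 :: SEL :: (λy. -1) :: AP :: ((λv. ((λq. -3) 4)) (4 - 7)) :: PRIM2(mul)], D=∅>
step 4: <S=[0], E=∅, C=[SEL :: (λy. -1) :: AP :: ((λv. ((λq. -3) 4)) (4 - 7)) :: PRIM2(mul)], D=∅>
step 5: <S=∅, E=∅, C=[-1 :: (λy. -1) :: AP :: ((λv. ((λq. -3) 4)) (4 - 7)) :: PRIM2(mul)], D=∅>
step 6: <S=[-1], E=∅, C=[(λy. -1) :: AP :: ((λv. ((λq. -3) 4)) (4 - 7)) :: PRIM2(mul)], D=∅>
step 7: <S=[clo(λy. -1, ∅) :: -1], E=∅, C=[AP :: ((λv. ((λq. -3) 4)) (4 - 7)) :: PRIM2(mul)], D=∅>
step 8: <S=∅, E={y↦-1}, C=[-1], D=[(∅, ∅, [((λv. ((λq. -3) 4)) (4 - 7)) :: PRIM2(mul)])]>
step 9: <S=[-1], E={y↦-1}, C=∅, D=[(∅, ∅, [((λv. ((λq. -3) 4)) (4 - 7)) :: PRIM2(mul)])]>
step 10: <S=[-1], E=∅, C=[((λv. ((λq. -3) 4)) (4 - 7)) :: PRIM2(mul)], D=∅>
step 11: <S=[-1], E=∅, C=[(4 - 7) :: (λv. ((λq. -3) 4)) :: AP :: PRIM2(mul)], D=∅>
step 12: <S=[-1], E=∅, C=[4 :: 7 :: PRIM2(sub) :: (λv. ((λq. -3) 4)) :: AP :: PRIM2(mul)], D=∅>
step 13: <S=[4 :: -1], E=∅, C=[7 :: PRIM2(sub) :: (λv. ((λq. -3) 4)) :: AP :: PRIM2(mul)], D=∅>
step 14: <S=[7 :: 4 :: -1], E=∅, C=[PRIM2(sub) :: (λv. ((λq. -3) 4)) :: AP :: PRIM2(mul)], D=∅>
step 15: <S=[-3 :: -1], E=∅, C=[(λv. ((λq. -3) 4)) :: AP :: PRIM2(mul)], D=∅>
step 16: <S=[clo(λv. ((λq. -3) 4), ∅) :: -3 :: -1], E=∅, C=[AP :: PRIM2(mul)], D=∅>
step 17: <S=∅, E={v↦-3}, C=[((λq. -3) 4)], D=[([-1], ∅, [PRIM2(mul)])]>
step 18: <S=∅, E={v↦-3}, C=[4 :: (λq. -3) :: AP], D=[([-1], ∅, [PRIM2(mul)])]>
step 19: <S=[4], E={v↦-3}, C=[(λq. -3) :: AP], D=[([-1], ∅, [PRIM2(mul)])]>
step 20: <S=[clo(λq. -3, {v↦-3}) :: 4], E={v↦-3}, C=[AP], D=[([-1], ∅, [PRIM2(mul)])]>
step 21: <S=∅, E={q↦4, v↦-3}, C=[-3], D=[(∅, {v↦-3}, ∅) :: ([-1], ∅, [PRIM2(mul)])]>
step 22: <S=[-3], E={q↦4, v↦-3}, C=∅, D=[(∅, {v↦-3}, ∅) :: ([-1], ∅, [PRIM2(mul)])]>
step 23: <S=[-3], E={v↦-3}, C=∅, D=[([-1], ∅, [PRIM2(mul)])]>
step 24: <S=[-3 :: -1], E=∅, C=[PRIM2(mul)], D=∅>
step 25: <S=[3], E=∅, C=∅, D=∅>
→ final value 3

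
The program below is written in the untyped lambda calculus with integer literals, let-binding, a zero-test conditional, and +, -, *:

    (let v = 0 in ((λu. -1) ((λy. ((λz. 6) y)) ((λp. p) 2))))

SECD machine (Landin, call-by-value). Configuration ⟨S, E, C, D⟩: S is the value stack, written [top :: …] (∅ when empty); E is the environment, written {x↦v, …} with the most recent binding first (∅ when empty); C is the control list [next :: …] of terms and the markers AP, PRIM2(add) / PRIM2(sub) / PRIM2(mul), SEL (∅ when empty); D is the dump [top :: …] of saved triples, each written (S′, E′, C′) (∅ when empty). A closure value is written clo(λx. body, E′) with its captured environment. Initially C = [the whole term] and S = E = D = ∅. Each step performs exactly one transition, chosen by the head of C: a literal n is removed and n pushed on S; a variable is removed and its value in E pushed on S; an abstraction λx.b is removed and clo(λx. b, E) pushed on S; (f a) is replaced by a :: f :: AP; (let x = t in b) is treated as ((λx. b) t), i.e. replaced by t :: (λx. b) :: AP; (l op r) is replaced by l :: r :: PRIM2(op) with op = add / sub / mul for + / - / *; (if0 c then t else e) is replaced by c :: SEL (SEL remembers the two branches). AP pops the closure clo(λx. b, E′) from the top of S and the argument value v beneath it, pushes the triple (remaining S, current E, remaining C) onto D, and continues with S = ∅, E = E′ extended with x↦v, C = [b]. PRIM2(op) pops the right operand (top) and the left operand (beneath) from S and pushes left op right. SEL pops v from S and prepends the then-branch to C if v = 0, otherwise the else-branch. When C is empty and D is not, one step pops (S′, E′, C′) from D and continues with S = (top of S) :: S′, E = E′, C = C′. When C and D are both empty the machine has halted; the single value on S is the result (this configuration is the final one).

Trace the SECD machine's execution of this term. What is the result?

0. [S=∅ | E=∅ | C=[(let v = 0 in ((λu. -1) ((λy. ((λz. 6) y)) ((λp. p) 2))))] | D=∅]
1. [S=∅ | E=∅ | C=[0 :: (λv. ((λu. -1) ((λy. ((λz. 6) y)) ((λp. p) 2)))) :: AP] | D=∅]
2. [S=[0] | E=∅ | C=[(λv. ((λu. -1) ((λy. ((λz. 6) y)) ((λp. p) 2)))) :: AP] | D=∅]
3. [S=[clo(λv. ((λu. -1) ((λy. ((λz. 6) y)) ((λp. p) 2))), ∅) :: 0] | E=∅ | C=[AP] | D=∅]
4. [S=∅ | E={v↦0} | C=[((λu. -1) ((λy. ((λz. 6) y)) ((λp. p) 2)))] | D=[(∅, ∅, ∅)]]
5. [S=∅ | E={v↦0} | C=[((λy. ((λz. 6) y)) ((λp. p) 2)) :: (λu. -1) :: AP] | D=[(∅, ∅, ∅)]]
6. [S=∅ | E={v↦0} | C=[((λp. p) 2) :: (λy. ((λz. 6) y)) :: AP :: (λu. -1) :: AP] | D=[(∅, ∅, ∅)]]
7. [S=∅ | E={v↦0} | C=[2 :: (λp. p) :: AP :: (λy. ((λz. 6) y)) :: AP :: (λu. -1) :: AP] | D=[(∅, ∅, ∅)]]
8. [S=[2] | E={v↦0} | C=[(λp. p) :: AP :: (λy. ((λz. 6) y)) :: AP :: (λu. -1) :: AP] | D=[(∅, ∅, ∅)]]
9. [S=[clo(λp. p, {v↦0}) :: 2] | E={v↦0} | C=[AP :: (λy. ((λz. 6) y)) :: AP :: (λu. -1) :: AP] | D=[(∅, ∅, ∅)]]
10. [S=∅ | E={p↦2, v↦0} | C=[p] | D=[(∅, {v↦0}, [(λy. ((λz. 6) y)) :: AP :: (λu. -1) :: AP]) :: (∅, ∅, ∅)]]
11. [S=[2] | E={p↦2, v↦0} | C=∅ | D=[(∅, {v↦0}, [(λy. ((λz. 6) y)) :: AP :: (λu. -1) :: AP]) :: (∅, ∅, ∅)]]
12. [S=[2] | E={v↦0} | C=[(λy. ((λz. 6) y)) :: AP :: (λu. -1) :: AP] | D=[(∅, ∅, ∅)]]
13. [S=[clo(λy. ((λz. 6) y), {v↦0}) :: 2] | E={v↦0} | C=[AP :: (λu. -1) :: AP] | D=[(∅, ∅, ∅)]]
14. [S=∅ | E={y↦2, v↦0} | C=[((λz. 6) y)] | D=[(∅, {v↦0}, [(λu. -1) :: AP]) :: (∅, ∅, ∅)]]
15. [S=∅ | E={y↦2, v↦0} | C=[y :: (λz. 6) :: AP] | D=[(∅, {v↦0}, [(λu. -1) :: AP]) :: (∅, ∅, ∅)]]
16. [S=[2] | E={y↦2, v↦0} | C=[(λz. 6) :: AP] | D=[(∅, {v↦0}, [(λu. -1) :: AP]) :: (∅, ∅, ∅)]]
17. [S=[clo(λz. 6, {y↦2, v↦0}) :: 2] | E={y↦2, v↦0} | C=[AP] | D=[(∅, {v↦0}, [(λu. -1) :: AP]) :: (∅, ∅, ∅)]]
18. [S=∅ | E={z↦2, y↦2, v↦0} | C=[6] | D=[(∅, {y↦2, v↦0}, ∅) :: (∅, {v↦0}, [(λu. -1) :: AP]) :: (∅, ∅, ∅)]]
19. [S=[6] | E={z↦2, y↦2, v↦0} | C=∅ | D=[(∅, {y↦2, v↦0}, ∅) :: (∅, {v↦0}, [(λu. -1) :: AP]) :: (∅, ∅, ∅)]]
20. [S=[6] | E={y↦2, v↦0} | C=∅ | D=[(∅, {v↦0}, [(λu. -1) :: AP]) :: (∅, ∅, ∅)]]
21. [S=[6] | E={v↦0} | C=[(λu. -1) :: AP] | D=[(∅, ∅, ∅)]]
22. [S=[clo(λu. -1, {v↦0}) :: 6] | E={v↦0} | C=[AP] | D=[(∅, ∅, ∅)]]
23. [S=∅ | E={u↦6, v↦0} | C=[-1] | D=[(∅, {v↦0}, ∅) :: (∅, ∅, ∅)]]
24. [S=[-1] | E={u↦6, v↦0} | C=∅ | D=[(∅, {v↦0}, ∅) :: (∅, ∅, ∅)]]
25. [S=[-1] | E={v↦0} | C=∅ | D=[(∅, ∅, ∅)]]
26. [S=[-1] | E=∅ | C=∅ | D=∅]
→ final value -1

Answer: -1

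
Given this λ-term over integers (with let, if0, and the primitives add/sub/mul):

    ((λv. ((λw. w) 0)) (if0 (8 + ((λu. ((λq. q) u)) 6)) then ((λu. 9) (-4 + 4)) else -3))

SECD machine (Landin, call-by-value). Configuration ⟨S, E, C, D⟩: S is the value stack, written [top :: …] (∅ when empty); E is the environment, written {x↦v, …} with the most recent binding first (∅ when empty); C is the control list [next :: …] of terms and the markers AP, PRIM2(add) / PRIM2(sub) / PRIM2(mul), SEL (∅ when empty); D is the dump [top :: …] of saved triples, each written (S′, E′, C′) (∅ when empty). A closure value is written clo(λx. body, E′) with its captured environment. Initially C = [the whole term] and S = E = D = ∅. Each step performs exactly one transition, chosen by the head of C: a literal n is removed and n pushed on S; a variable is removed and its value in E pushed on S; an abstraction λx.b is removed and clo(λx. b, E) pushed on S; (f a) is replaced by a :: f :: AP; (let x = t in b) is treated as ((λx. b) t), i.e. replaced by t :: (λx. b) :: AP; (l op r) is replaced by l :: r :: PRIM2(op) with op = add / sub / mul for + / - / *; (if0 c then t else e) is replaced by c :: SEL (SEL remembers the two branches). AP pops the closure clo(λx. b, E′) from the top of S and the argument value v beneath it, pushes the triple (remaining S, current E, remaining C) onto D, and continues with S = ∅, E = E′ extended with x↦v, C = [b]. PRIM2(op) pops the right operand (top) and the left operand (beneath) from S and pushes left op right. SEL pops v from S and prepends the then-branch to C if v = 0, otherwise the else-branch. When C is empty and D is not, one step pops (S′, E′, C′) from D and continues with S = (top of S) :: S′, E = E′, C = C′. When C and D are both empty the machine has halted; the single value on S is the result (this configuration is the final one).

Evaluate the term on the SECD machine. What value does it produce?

Answer: 0

Derivation:
0. [S=∅ | E=∅ | C=[((λv. ((λw. w) 0)) (if0 (8 + ((λu. ((λq. q) u)) 6)) then ((λu. 9) (-4 + 4)) else -3))] | D=∅]
1. [S=∅ | E=∅ | C=[(if0 (8 + ((λu. ((λq. q) u)) 6)) then ((λu. 9) (-4 + 4)) else -3) :: (λv. ((λw. w) 0)) :: AP] | D=∅]
2. [S=∅ | E=∅ | C=[(8 + ((λu. ((λq. q) u)) 6)) :: SEL :: (λv. ((λw. w) 0)) :: AP] | D=∅]
3. [S=∅ | E=∅ | C=[8 :: ((λu. ((λq. q) u)) 6) :: PRIM2(add) :: SEL :: (λv. ((λw. w) 0)) :: AP] | D=∅]
4. [S=[8] | E=∅ | C=[((λu. ((λq. q) u)) 6) :: PRIM2(add) :: SEL :: (λv. ((λw. w) 0)) :: AP] | D=∅]
5. [S=[8] | E=∅ | C=[6 :: (λu. ((λq. q) u)) :: AP :: PRIM2(add) :: SEL :: (λv. ((λw. w) 0)) :: AP] | D=∅]
6. [S=[6 :: 8] | E=∅ | C=[(λu. ((λq. q) u)) :: AP :: PRIM2(add) :: SEL :: (λv. ((λw. w) 0)) :: AP] | D=∅]
7. [S=[clo(λu. ((λq. q) u), ∅) :: 6 :: 8] | E=∅ | C=[AP :: PRIM2(add) :: SEL :: (λv. ((λw. w) 0)) :: AP] | D=∅]
8. [S=∅ | E={u↦6} | C=[((λq. q) u)] | D=[([8], ∅, [PRIM2(add) :: SEL :: (λv. ((λw. w) 0)) :: AP])]]
9. [S=∅ | E={u↦6} | C=[u :: (λq. q) :: AP] | D=[([8], ∅, [PRIM2(add) :: SEL :: (λv. ((λw. w) 0)) :: AP])]]
10. [S=[6] | E={u↦6} | C=[(λq. q) :: AP] | D=[([8], ∅, [PRIM2(add) :: SEL :: (λv. ((λw. w) 0)) :: AP])]]
11. [S=[clo(λq. q, {u↦6}) :: 6] | E={u↦6} | C=[AP] | D=[([8], ∅, [PRIM2(add) :: SEL :: (λv. ((λw. w) 0)) :: AP])]]
12. [S=∅ | E={q↦6, u↦6} | C=[q] | D=[(∅, {u↦6}, ∅) :: ([8], ∅, [PRIM2(add) :: SEL :: (λv. ((λw. w) 0)) :: AP])]]
13. [S=[6] | E={q↦6, u↦6} | C=∅ | D=[(∅, {u↦6}, ∅) :: ([8], ∅, [PRIM2(add) :: SEL :: (λv. ((λw. w) 0)) :: AP])]]
14. [S=[6] | E={u↦6} | C=∅ | D=[([8], ∅, [PRIM2(add) :: SEL :: (λv. ((λw. w) 0)) :: AP])]]
15. [S=[6 :: 8] | E=∅ | C=[PRIM2(add) :: SEL :: (λv. ((λw. w) 0)) :: AP] | D=∅]
16. [S=[14] | E=∅ | C=[SEL :: (λv. ((λw. w) 0)) :: AP] | D=∅]
17. [S=∅ | E=∅ | C=[-3 :: (λv. ((λw. w) 0)) :: AP] | D=∅]
18. [S=[-3] | E=∅ | C=[(λv. ((λw. w) 0)) :: AP] | D=∅]
19. [S=[clo(λv. ((λw. w) 0), ∅) :: -3] | E=∅ | C=[AP] | D=∅]
20. [S=∅ | E={v↦-3} | C=[((λw. w) 0)] | D=[(∅, ∅, ∅)]]
21. [S=∅ | E={v↦-3} | C=[0 :: (λw. w) :: AP] | D=[(∅, ∅, ∅)]]
22. [S=[0] | E={v↦-3} | C=[(λw. w) :: AP] | D=[(∅, ∅, ∅)]]
23. [S=[clo(λw. w, {v↦-3}) :: 0] | E={v↦-3} | C=[AP] | D=[(∅, ∅, ∅)]]
24. [S=∅ | E={w↦0, v↦-3} | C=[w] | D=[(∅, {v↦-3}, ∅) :: (∅, ∅, ∅)]]
25. [S=[0] | E={w↦0, v↦-3} | C=∅ | D=[(∅, {v↦-3}, ∅) :: (∅, ∅, ∅)]]
26. [S=[0] | E={v↦-3} | C=∅ | D=[(∅, ∅, ∅)]]
27. [S=[0] | E=∅ | C=∅ | D=∅]
→ final value 0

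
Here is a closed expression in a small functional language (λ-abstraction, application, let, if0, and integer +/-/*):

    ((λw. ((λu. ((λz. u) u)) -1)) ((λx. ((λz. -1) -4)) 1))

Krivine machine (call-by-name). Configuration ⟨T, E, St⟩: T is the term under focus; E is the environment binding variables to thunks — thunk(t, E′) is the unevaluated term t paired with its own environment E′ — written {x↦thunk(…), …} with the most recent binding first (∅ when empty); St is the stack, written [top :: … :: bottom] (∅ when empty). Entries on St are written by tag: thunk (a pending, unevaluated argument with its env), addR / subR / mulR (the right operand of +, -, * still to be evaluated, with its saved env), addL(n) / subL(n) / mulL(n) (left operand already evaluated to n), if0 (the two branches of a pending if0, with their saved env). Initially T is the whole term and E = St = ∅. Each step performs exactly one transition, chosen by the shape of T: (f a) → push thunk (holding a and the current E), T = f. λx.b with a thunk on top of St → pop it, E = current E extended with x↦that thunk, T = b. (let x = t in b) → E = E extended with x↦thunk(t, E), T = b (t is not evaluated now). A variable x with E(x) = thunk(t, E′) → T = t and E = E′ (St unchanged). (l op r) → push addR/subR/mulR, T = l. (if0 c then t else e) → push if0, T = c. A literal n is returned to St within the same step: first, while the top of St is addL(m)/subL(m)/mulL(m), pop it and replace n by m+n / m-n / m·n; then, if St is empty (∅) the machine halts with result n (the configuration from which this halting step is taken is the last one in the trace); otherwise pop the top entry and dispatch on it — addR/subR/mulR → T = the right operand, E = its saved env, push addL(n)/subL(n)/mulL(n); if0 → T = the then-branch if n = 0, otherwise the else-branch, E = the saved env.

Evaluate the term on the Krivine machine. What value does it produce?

[0] <T=((λw. ((λu. ((λz. u) u)) -1)) ((λx. ((λz. -1) -4)) 1)), E=∅, St=∅>
[1] <T=(λw. ((λu. ((λz. u) u)) -1)), E=∅, St=[thunk]>
[2] <T=((λu. ((λz. u) u)) -1), E={w↦thunk(((λx. ((λz. -1) -4)) 1), ∅)}, St=∅>
[3] <T=(λu. ((λz. u) u)), E={w↦thunk(((λx. ((λz. -1) -4)) 1), ∅)}, St=[thunk]>
[4] <T=((λz. u) u), E={u↦thunk(-1, {w↦thunk(((λx. ((λz. -1) -4)) 1), ∅)}), w↦thunk(((λx. ((λz. -1) -4)) 1), ∅)}, St=∅>
[5] <T=(λz. u), E={u↦thunk(-1, {w↦thunk(((λx. ((λz. -1) -4)) 1), ∅)}), w↦thunk(((λx. ((λz. -1) -4)) 1), ∅)}, St=[thunk]>
[6] <T=u, E={z↦thunk(u, {u↦thunk(-1, {w↦thunk(((λx. ((λz. -1) -4)) 1), ∅)}), w↦thunk(((λx. ((λz. -1) -4)) 1), ∅)}), u↦thunk(-1, {w↦thunk(((λx. ((λz. -1) -4)) 1), ∅)}), w↦thunk(((λx. ((λz. -1) -4)) 1), ∅)}, St=∅>
[7] <T=-1, E={w↦thunk(((λx. ((λz. -1) -4)) 1), ∅)}, St=∅>
→ final value -1

Answer: -1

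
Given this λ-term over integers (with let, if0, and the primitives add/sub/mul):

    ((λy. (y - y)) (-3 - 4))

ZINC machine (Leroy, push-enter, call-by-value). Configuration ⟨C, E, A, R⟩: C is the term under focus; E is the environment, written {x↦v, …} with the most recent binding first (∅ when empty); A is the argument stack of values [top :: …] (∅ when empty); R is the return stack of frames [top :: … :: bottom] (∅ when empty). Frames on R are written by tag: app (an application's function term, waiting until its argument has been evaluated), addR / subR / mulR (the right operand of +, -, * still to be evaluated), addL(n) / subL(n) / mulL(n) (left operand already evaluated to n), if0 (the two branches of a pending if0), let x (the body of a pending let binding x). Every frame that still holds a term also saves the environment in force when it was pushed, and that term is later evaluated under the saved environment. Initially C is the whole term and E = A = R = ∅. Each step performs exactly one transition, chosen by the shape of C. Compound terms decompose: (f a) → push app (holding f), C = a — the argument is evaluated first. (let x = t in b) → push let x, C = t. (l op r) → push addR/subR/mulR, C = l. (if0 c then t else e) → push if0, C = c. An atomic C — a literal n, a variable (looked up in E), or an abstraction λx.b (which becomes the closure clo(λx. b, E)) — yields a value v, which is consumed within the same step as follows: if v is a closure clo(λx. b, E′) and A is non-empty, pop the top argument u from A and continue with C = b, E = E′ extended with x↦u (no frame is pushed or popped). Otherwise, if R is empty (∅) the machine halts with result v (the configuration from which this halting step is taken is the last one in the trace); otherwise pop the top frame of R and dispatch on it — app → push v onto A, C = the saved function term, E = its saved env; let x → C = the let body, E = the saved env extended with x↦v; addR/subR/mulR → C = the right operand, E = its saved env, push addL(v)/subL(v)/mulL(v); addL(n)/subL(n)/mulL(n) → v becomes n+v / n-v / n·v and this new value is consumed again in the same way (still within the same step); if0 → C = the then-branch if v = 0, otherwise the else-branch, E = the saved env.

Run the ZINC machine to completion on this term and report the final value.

Answer: 0

Derivation:
[0] [C=((λy. (y - y)) (-3 - 4)) | E=∅ | A=∅ | R=∅]
[1] [C=(-3 - 4) | E=∅ | A=∅ | R=[app]]
[2] [C=-3 | E=∅ | A=∅ | R=[subR :: app]]
[3] [C=4 | E=∅ | A=∅ | R=[subL(-3) :: app]]
[4] [C=(λy. (y - y)) | E=∅ | A=[-7] | R=∅]
[5] [C=(y - y) | E={y↦-7} | A=∅ | R=∅]
[6] [C=y | E={y↦-7} | A=∅ | R=[subR]]
[7] [C=y | E={y↦-7} | A=∅ | R=[subL(-7)]]
→ final value 0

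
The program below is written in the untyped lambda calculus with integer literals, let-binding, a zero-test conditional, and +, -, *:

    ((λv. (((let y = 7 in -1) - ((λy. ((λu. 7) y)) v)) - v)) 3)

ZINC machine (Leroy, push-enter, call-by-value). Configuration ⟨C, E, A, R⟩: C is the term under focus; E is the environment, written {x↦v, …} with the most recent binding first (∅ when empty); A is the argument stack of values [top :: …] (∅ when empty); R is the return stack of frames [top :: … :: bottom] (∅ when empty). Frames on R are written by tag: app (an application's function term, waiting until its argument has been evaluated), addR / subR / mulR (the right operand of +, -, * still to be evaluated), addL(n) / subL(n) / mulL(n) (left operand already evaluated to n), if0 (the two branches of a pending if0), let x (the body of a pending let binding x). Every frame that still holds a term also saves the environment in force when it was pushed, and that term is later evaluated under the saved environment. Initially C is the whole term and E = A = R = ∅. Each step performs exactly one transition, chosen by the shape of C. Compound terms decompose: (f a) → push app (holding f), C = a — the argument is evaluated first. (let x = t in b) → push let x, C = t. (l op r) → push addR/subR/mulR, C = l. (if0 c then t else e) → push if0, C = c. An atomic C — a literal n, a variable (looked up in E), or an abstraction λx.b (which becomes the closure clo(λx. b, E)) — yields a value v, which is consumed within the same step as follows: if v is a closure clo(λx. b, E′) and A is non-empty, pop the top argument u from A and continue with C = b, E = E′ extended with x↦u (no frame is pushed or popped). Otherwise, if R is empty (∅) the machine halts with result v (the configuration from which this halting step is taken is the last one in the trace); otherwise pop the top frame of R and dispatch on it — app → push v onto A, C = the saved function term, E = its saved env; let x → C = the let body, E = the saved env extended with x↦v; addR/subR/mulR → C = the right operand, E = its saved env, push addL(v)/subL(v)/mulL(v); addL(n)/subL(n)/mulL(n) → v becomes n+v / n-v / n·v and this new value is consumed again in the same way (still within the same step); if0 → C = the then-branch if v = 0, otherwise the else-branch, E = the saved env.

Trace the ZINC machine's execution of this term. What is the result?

0. ⟨C=((λv. (((let y = 7 in -1) - ((λy. ((λu. 7) y)) v)) - v)) 3); E=∅; A=∅; R=∅⟩
1. ⟨C=3; E=∅; A=∅; R=[app]⟩
2. ⟨C=(λv. (((let y = 7 in -1) - ((λy. ((λu. 7) y)) v)) - v)); E=∅; A=[3]; R=∅⟩
3. ⟨C=(((let y = 7 in -1) - ((λy. ((λu. 7) y)) v)) - v); E={v↦3}; A=∅; R=∅⟩
4. ⟨C=((let y = 7 in -1) - ((λy. ((λu. 7) y)) v)); E={v↦3}; A=∅; R=[subR]⟩
5. ⟨C=(let y = 7 in -1); E={v↦3}; A=∅; R=[subR :: subR]⟩
6. ⟨C=7; E={v↦3}; A=∅; R=[let y :: subR :: subR]⟩
7. ⟨C=-1; E={y↦7, v↦3}; A=∅; R=[subR :: subR]⟩
8. ⟨C=((λy. ((λu. 7) y)) v); E={v↦3}; A=∅; R=[subL(-1) :: subR]⟩
9. ⟨C=v; E={v↦3}; A=∅; R=[app :: subL(-1) :: subR]⟩
10. ⟨C=(λy. ((λu. 7) y)); E={v↦3}; A=[3]; R=[subL(-1) :: subR]⟩
11. ⟨C=((λu. 7) y); E={y↦3, v↦3}; A=∅; R=[subL(-1) :: subR]⟩
12. ⟨C=y; E={y↦3, v↦3}; A=∅; R=[app :: subL(-1) :: subR]⟩
13. ⟨C=(λu. 7); E={y↦3, v↦3}; A=[3]; R=[subL(-1) :: subR]⟩
14. ⟨C=7; E={u↦3, y↦3, v↦3}; A=∅; R=[subL(-1) :: subR]⟩
15. ⟨C=v; E={v↦3}; A=∅; R=[subL(-8)]⟩
→ final value -11

Answer: -11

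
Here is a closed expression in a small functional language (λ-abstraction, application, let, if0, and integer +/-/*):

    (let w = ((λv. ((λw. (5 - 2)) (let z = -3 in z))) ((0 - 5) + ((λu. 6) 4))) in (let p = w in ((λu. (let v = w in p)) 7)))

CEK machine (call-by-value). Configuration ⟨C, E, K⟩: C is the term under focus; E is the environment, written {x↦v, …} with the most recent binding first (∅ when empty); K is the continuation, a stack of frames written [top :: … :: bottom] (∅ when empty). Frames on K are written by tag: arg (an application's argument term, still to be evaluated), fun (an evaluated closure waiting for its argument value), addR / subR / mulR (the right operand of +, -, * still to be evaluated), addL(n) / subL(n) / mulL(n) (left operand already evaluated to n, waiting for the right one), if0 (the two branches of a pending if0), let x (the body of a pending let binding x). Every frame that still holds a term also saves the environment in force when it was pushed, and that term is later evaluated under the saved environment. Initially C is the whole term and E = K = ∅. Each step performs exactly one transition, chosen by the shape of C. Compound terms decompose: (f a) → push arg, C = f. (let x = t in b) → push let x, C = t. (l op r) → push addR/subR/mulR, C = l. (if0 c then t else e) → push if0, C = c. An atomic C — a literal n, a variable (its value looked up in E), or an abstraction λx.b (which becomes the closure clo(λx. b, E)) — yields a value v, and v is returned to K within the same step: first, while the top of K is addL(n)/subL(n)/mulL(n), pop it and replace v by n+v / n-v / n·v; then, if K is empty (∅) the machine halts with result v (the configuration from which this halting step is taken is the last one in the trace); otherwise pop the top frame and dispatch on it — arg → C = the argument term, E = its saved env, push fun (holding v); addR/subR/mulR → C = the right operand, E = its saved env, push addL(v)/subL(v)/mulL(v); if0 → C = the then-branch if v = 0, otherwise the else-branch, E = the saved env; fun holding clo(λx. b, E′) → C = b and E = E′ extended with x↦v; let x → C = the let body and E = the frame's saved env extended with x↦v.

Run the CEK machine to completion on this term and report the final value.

Answer: 3

Execution trace:
t=0: ⟨C=(let w = ((λv. ((λw. (5 - 2)) (let z = -3 in z))) ((0 - 5) + ((λu. 6) 4))) in (let p = w in ((λu. (let v = w in p)) 7))); E=∅; K=∅⟩
t=1: ⟨C=((λv. ((λw. (5 - 2)) (let z = -3 in z))) ((0 - 5) + ((λu. 6) 4))); E=∅; K=[let w]⟩
t=2: ⟨C=(λv. ((λw. (5 - 2)) (let z = -3 in z))); E=∅; K=[arg :: let w]⟩
t=3: ⟨C=((0 - 5) + ((λu. 6) 4)); E=∅; K=[fun :: let w]⟩
t=4: ⟨C=(0 - 5); E=∅; K=[addR :: fun :: let w]⟩
t=5: ⟨C=0; E=∅; K=[subR :: addR :: fun :: let w]⟩
t=6: ⟨C=5; E=∅; K=[subL(0) :: addR :: fun :: let w]⟩
t=7: ⟨C=((λu. 6) 4); E=∅; K=[addL(-5) :: fun :: let w]⟩
t=8: ⟨C=(λu. 6); E=∅; K=[arg :: addL(-5) :: fun :: let w]⟩
t=9: ⟨C=4; E=∅; K=[fun :: addL(-5) :: fun :: let w]⟩
t=10: ⟨C=6; E={u↦4}; K=[addL(-5) :: fun :: let w]⟩
t=11: ⟨C=((λw. (5 - 2)) (let z = -3 in z)); E={v↦1}; K=[let w]⟩
t=12: ⟨C=(λw. (5 - 2)); E={v↦1}; K=[arg :: let w]⟩
t=13: ⟨C=(let z = -3 in z); E={v↦1}; K=[fun :: let w]⟩
t=14: ⟨C=-3; E={v↦1}; K=[let z :: fun :: let w]⟩
t=15: ⟨C=z; E={z↦-3, v↦1}; K=[fun :: let w]⟩
t=16: ⟨C=(5 - 2); E={w↦-3, v↦1}; K=[let w]⟩
t=17: ⟨C=5; E={w↦-3, v↦1}; K=[subR :: let w]⟩
t=18: ⟨C=2; E={w↦-3, v↦1}; K=[subL(5) :: let w]⟩
t=19: ⟨C=(let p = w in ((λu. (let v = w in p)) 7)); E={w↦3}; K=∅⟩
t=20: ⟨C=w; E={w↦3}; K=[let p]⟩
t=21: ⟨C=((λu. (let v = w in p)) 7); E={p↦3, w↦3}; K=∅⟩
t=22: ⟨C=(λu. (let v = w in p)); E={p↦3, w↦3}; K=[arg]⟩
t=23: ⟨C=7; E={p↦3, w↦3}; K=[fun]⟩
t=24: ⟨C=(let v = w in p); E={u↦7, p↦3, w↦3}; K=∅⟩
t=25: ⟨C=w; E={u↦7, p↦3, w↦3}; K=[let v]⟩
t=26: ⟨C=p; E={v↦3, u↦7, p↦3, w↦3}; K=∅⟩
→ final value 3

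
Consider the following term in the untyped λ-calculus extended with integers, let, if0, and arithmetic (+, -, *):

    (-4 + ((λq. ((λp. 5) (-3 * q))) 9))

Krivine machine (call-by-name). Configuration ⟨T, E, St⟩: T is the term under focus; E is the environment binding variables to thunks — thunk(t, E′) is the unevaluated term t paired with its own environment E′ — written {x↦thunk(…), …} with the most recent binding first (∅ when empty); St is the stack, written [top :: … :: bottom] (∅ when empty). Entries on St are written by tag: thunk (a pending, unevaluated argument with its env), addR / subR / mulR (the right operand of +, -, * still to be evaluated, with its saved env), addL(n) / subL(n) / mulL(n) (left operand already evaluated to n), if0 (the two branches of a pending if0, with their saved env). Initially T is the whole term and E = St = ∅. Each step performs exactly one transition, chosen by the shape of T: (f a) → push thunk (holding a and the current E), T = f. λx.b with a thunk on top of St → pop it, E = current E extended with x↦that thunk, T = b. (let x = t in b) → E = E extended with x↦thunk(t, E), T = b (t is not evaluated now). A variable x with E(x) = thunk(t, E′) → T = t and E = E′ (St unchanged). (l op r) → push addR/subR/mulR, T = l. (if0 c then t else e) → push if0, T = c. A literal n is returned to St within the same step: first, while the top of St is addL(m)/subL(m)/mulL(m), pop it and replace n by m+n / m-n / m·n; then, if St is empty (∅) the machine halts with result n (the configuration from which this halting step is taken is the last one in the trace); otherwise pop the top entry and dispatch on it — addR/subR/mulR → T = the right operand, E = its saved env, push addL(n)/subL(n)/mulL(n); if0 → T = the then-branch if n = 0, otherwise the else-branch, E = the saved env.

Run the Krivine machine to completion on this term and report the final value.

Answer: 1

Machine steps:
[0] <T=(-4 + ((λq. ((λp. 5) (-3 * q))) 9)), E=∅, St=∅>
[1] <T=-4, E=∅, St=[addR]>
[2] <T=((λq. ((λp. 5) (-3 * q))) 9), E=∅, St=[addL(-4)]>
[3] <T=(λq. ((λp. 5) (-3 * q))), E=∅, St=[thunk :: addL(-4)]>
[4] <T=((λp. 5) (-3 * q)), E={q↦thunk(9, ∅)}, St=[addL(-4)]>
[5] <T=(λp. 5), E={q↦thunk(9, ∅)}, St=[thunk :: addL(-4)]>
[6] <T=5, E={p↦thunk((-3 * q), {q↦thunk(9, ∅)}), q↦thunk(9, ∅)}, St=[addL(-4)]>
→ final value 1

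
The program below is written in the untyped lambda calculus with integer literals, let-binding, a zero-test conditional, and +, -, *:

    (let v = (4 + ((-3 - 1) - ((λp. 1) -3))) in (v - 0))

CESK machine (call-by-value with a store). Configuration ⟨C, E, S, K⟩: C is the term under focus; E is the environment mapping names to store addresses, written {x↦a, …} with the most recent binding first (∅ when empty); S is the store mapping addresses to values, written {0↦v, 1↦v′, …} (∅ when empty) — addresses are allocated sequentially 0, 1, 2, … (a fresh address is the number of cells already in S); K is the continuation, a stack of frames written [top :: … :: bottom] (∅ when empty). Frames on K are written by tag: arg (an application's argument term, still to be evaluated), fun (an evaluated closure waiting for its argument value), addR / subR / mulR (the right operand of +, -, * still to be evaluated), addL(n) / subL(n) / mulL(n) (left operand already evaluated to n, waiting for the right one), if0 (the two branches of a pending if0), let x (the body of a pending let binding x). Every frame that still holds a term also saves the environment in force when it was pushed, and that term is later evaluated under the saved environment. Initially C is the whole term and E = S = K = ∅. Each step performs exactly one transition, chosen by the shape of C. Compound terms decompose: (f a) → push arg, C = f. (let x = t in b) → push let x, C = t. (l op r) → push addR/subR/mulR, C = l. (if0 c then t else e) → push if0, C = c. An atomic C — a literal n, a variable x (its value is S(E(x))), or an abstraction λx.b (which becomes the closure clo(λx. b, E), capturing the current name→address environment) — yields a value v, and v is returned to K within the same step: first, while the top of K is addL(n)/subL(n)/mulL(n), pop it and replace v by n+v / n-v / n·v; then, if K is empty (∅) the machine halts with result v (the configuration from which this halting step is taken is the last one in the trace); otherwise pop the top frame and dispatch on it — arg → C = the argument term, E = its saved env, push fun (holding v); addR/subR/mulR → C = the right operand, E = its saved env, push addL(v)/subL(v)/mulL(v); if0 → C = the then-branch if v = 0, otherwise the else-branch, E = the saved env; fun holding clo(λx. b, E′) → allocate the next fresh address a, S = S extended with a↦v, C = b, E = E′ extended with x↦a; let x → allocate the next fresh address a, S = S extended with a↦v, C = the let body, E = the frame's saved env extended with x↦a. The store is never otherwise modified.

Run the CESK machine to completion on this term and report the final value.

Answer: -1

Derivation:
[0] ⟨C=(let v = (4 + ((-3 - 1) - ((λp. 1) -3))) in (v - 0)); E=∅; S=∅; K=∅⟩
[1] ⟨C=(4 + ((-3 - 1) - ((λp. 1) -3))); E=∅; S=∅; K=[let v]⟩
[2] ⟨C=4; E=∅; S=∅; K=[addR :: let v]⟩
[3] ⟨C=((-3 - 1) - ((λp. 1) -3)); E=∅; S=∅; K=[addL(4) :: let v]⟩
[4] ⟨C=(-3 - 1); E=∅; S=∅; K=[subR :: addL(4) :: let v]⟩
[5] ⟨C=-3; E=∅; S=∅; K=[subR :: subR :: addL(4) :: let v]⟩
[6] ⟨C=1; E=∅; S=∅; K=[subL(-3) :: subR :: addL(4) :: let v]⟩
[7] ⟨C=((λp. 1) -3); E=∅; S=∅; K=[subL(-4) :: addL(4) :: let v]⟩
[8] ⟨C=(λp. 1); E=∅; S=∅; K=[arg :: subL(-4) :: addL(4) :: let v]⟩
[9] ⟨C=-3; E=∅; S=∅; K=[fun :: subL(-4) :: addL(4) :: let v]⟩
[10] ⟨C=1; E={p↦0}; S={0↦-3}; K=[subL(-4) :: addL(4) :: let v]⟩
[11] ⟨C=(v - 0); E={v↦1}; S={0↦-3, 1↦-1}; K=∅⟩
[12] ⟨C=v; E={v↦1}; S={0↦-3, 1↦-1}; K=[subR]⟩
[13] ⟨C=0; E={v↦1}; S={0↦-3, 1↦-1}; K=[subL(-1)]⟩
→ final value -1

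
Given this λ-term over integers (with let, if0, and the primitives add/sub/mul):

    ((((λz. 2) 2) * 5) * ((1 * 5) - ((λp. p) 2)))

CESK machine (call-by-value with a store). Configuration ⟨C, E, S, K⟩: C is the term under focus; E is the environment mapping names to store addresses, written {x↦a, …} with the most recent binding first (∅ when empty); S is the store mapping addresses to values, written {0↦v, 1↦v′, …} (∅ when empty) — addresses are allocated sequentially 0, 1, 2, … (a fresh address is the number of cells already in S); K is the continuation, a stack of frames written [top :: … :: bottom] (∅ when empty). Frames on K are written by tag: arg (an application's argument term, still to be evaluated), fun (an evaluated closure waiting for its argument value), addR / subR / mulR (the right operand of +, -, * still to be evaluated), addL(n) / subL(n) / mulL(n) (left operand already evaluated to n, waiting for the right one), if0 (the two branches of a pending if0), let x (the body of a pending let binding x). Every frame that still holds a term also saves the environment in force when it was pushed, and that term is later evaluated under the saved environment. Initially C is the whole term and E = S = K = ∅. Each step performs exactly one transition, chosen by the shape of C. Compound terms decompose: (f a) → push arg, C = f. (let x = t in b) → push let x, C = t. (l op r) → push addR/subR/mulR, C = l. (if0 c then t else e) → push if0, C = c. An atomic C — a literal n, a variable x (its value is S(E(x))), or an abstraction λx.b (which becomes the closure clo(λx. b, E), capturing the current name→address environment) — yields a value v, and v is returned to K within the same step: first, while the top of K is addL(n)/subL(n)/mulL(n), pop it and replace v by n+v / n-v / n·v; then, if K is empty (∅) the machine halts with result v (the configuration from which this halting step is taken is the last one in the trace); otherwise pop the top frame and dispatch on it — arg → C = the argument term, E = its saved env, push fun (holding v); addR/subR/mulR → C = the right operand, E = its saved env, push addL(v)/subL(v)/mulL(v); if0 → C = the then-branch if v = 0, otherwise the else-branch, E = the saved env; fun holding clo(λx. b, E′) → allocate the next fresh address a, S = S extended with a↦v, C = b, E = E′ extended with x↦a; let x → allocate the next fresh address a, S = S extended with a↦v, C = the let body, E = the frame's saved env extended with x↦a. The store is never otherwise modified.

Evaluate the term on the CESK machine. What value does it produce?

t=0: <C=((((λz. 2) 2) * 5) * ((1 * 5) - ((λp. p) 2))), E=∅, S=∅, K=∅>
t=1: <C=(((λz. 2) 2) * 5), E=∅, S=∅, K=[mulR]>
t=2: <C=((λz. 2) 2), E=∅, S=∅, K=[mulR :: mulR]>
t=3: <C=(λz. 2), E=∅, S=∅, K=[arg :: mulR :: mulR]>
t=4: <C=2, E=∅, S=∅, K=[fun :: mulR :: mulR]>
t=5: <C=2, E={z↦0}, S={0↦2}, K=[mulR :: mulR]>
t=6: <C=5, E=∅, S={0↦2}, K=[mulL(2) :: mulR]>
t=7: <C=((1 * 5) - ((λp. p) 2)), E=∅, S={0↦2}, K=[mulL(10)]>
t=8: <C=(1 * 5), E=∅, S={0↦2}, K=[subR :: mulL(10)]>
t=9: <C=1, E=∅, S={0↦2}, K=[mulR :: subR :: mulL(10)]>
t=10: <C=5, E=∅, S={0↦2}, K=[mulL(1) :: subR :: mulL(10)]>
t=11: <C=((λp. p) 2), E=∅, S={0↦2}, K=[subL(5) :: mulL(10)]>
t=12: <C=(λp. p), E=∅, S={0↦2}, K=[arg :: subL(5) :: mulL(10)]>
t=13: <C=2, E=∅, S={0↦2}, K=[fun :: subL(5) :: mulL(10)]>
t=14: <C=p, E={p↦1}, S={0↦2, 1↦2}, K=[subL(5) :: mulL(10)]>
→ final value 30

Answer: 30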